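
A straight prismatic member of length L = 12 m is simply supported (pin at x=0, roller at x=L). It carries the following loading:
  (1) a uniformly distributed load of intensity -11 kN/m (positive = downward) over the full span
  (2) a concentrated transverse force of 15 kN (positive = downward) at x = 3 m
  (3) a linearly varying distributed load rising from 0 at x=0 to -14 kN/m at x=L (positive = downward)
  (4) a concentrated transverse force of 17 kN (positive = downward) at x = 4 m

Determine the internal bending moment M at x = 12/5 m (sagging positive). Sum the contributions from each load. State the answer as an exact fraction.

Load 1 — uniform load w=-11 kN/m over full span:
  M_1 = wx(L-x)/2 = (-11)·(12/5)·(12-(12/5))/2 = -3168/25 kN·m
Load 2 — point force P=15 kN at a=3 m (b=L-a=9):
  M_2 = Pbx/L  [x≤a] = 15·9·(12/5)/12 = 27 kN·m
Load 3 — triangular load w₀=-14 kN/m (0→w₀ over full span):
  M_3 = w₀Lx/6 - w₀x³/(6L) = (-14)·12·(12/5)/6 - (-14)·(12/5)³/(6·12) = -8064/125 kN·m
Load 4 — point force P=17 kN at a=4 m (b=L-a=8):
  M_4 = Pbx/L  [x≤a] = 17·8·(12/5)/12 = 136/5 kN·m
Superposition: M = Σ M_i = -17129/125 kN·m ≈ -137.032000 kN·m

M(12/5) = -17129/125 kN·m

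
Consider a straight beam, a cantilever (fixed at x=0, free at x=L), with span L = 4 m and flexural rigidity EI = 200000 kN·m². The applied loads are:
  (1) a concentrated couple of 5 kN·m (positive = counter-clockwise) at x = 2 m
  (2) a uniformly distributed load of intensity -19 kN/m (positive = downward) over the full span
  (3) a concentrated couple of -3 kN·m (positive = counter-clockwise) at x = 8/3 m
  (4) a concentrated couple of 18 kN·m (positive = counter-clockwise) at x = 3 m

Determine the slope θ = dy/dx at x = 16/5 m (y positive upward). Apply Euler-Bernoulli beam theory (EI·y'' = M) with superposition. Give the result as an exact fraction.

θ(16/5) = 12049/9375000 rad

Load 1 — applied couple M₀=5 kN·m at a=2 m (b=L-a=2):
  θ_1 = M₀a/EI  [x>a] = 5·2/200000 = 1/20000 rad
Load 2 — uniform load w=-19 kN/m over full span:
  θ_2 = -wx(x²-3Lx+3L²)/(6EI) = -(-19)·(16/5)·((16/5)²-3·4·(16/5)+3·4²)/(6·200000) = 1178/1171875 rad
Load 3 — applied couple M₀=-3 kN·m at a=8/3 m (b=L-a=4/3):
  θ_3 = M₀a/EI  [x>a] = (-3)·(8/3)/200000 = -1/25000 rad
Load 4 — applied couple M₀=18 kN·m at a=3 m (b=L-a=1):
  θ_4 = M₀a/EI  [x>a] = 18·3/200000 = 27/100000 rad
Superposition: θ = Σ θ_i = 12049/9375000 rad ≈ 0.001285 rad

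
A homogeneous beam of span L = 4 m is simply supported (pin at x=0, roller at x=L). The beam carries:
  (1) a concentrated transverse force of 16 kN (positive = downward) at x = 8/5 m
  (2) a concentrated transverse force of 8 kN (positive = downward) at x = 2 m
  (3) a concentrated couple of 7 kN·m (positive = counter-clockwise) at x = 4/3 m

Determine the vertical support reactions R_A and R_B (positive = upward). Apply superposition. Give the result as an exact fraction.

Load 1 — point force P=16 kN at a=8/5 m (b=L-a=12/5):
  R_A = Pb/L = 16·(12/5)/4 = 48/5 kN
  R_B = Pa/L = 16·(8/5)/4 = 32/5 kN
Load 2 — point force P=8 kN at a=2 m (b=L-a=2):
  R_A = Pb/L = 8·2/4 = 4 kN
  R_B = Pa/L = 8·2/4 = 4 kN
Load 3 — applied couple M₀=7 kN·m at a=4/3 m (b=L-a=8/3):
  R_A = M₀/L = 7/4 kN
  R_B = -M₀/L = -7/4 kN
Superposition: R_A = 307/20 kN, R_B = 173/20 kN

R_A = 307/20 kN, R_B = 173/20 kN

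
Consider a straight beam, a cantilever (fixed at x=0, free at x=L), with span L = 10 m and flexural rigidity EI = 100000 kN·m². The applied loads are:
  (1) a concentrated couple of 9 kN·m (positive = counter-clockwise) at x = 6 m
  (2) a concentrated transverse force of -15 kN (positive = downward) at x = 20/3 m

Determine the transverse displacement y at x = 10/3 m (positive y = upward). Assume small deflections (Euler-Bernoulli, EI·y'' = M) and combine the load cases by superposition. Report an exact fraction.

Load 1 — applied couple M₀=9 kN·m at a=6 m (b=L-a=4):
  y_1 = M₀x²/(2EI)  [x≤a] = 9·(10/3)²/(2·100000) = 1/2000 m
Load 2 — point force P=-15 kN at a=20/3 m (b=L-a=10/3):
  y_2 = -Px²(3a-x)/(6EI)  [x≤a] = -(-15)·(10/3)²·(3·(20/3)-(10/3))/(6·100000) = 1/216 m
Superposition: y = Σ y_i = 277/54000 m ≈ 0.005130 m

y(10/3) = 277/54000 m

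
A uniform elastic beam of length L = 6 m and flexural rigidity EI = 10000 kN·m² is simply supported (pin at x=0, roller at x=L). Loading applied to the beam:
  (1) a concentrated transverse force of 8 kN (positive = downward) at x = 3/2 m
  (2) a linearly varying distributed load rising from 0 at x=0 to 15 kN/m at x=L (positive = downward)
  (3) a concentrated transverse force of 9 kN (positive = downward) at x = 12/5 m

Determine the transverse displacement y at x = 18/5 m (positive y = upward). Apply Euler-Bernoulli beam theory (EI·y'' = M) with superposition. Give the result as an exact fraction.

Load 1 — point force P=8 kN at a=3/2 m (b=L-a=9/2):
  y_1 = -Pa(L-x)(2Lx-a²-x²)/(6LEI)  [x>a] = -8·(3/2)·(6-(18/5))·(2·6·(18/5)-(3/2)²-(18/5)²)/(6·6·10000) = -2799/1250000 m
Load 2 — triangular load w₀=15 kN/m (0→w₀ over full span):
  y_2 = -w₀x(7L⁴-10L²x²+3x⁴)/(360LEI) = -15·(18/5)·(7·6⁴-10·6²·(18/5)²+3·(18/5)⁴)/(360·6·10000) = -23976/1953125 m
Load 3 — point force P=9 kN at a=12/5 m (b=L-a=18/5):
  y_3 = -Pa(L-x)(2Lx-a²-x²)/(6LEI)  [x>a] = -9·(12/5)·(6-(18/5))·(2·6·(18/5)-(12/5)²-(18/5)²)/(6·6·10000) = -1377/390625 m
Superposition: y = Σ y_i = -563751/31250000 m ≈ -0.018040 m

y(18/5) = -563751/31250000 m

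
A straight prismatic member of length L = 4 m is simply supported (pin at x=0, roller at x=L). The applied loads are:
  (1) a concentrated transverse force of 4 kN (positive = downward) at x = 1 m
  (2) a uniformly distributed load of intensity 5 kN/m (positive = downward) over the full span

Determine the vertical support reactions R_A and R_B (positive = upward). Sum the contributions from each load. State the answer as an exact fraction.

R_A = 13 kN, R_B = 11 kN

Load 1 — point force P=4 kN at a=1 m (b=L-a=3):
  R_A = Pb/L = 4·3/4 = 3 kN
  R_B = Pa/L = 4·1/4 = 1 kN
Load 2 — uniform load w=5 kN/m over full span:
  R_A = wL/2 = 5·4/2 = 10 kN
  R_B = wL/2 = 5·4/2 = 10 kN
Superposition: R_A = 13 kN, R_B = 11 kN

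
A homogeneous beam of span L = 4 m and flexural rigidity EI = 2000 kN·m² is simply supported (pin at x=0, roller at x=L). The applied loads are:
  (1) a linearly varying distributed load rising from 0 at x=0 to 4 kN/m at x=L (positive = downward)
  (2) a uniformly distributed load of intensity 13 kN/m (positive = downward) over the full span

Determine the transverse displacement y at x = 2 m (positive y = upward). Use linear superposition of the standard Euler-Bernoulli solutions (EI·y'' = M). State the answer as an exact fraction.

y(2) = -1/40 m

Load 1 — triangular load w₀=4 kN/m (0→w₀ over full span):
  y_1 = -w₀x(7L⁴-10L²x²+3x⁴)/(360LEI) = -4·2·(7·4⁴-10·4²·2²+3·2⁴)/(360·4·2000) = -1/300 m
Load 2 — uniform load w=13 kN/m over full span:
  y_2 = -wx(L³-2Lx²+x³)/(24EI) = -13·2·(4³-2·4·2²+2³)/(24·2000) = -13/600 m
Superposition: y = Σ y_i = -1/40 m ≈ -0.025000 m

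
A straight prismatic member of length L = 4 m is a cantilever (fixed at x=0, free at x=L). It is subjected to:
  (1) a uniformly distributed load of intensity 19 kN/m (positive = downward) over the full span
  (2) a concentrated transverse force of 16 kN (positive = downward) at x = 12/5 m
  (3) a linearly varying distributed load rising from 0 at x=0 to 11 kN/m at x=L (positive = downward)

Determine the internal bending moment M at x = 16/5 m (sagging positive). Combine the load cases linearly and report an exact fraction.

Load 1 — uniform load w=19 kN/m over full span:
  M_1 = -w(L-x)²/2 = -19·(4-(16/5))²/2 = -152/25 kN·m
Load 2 — point force P=16 kN at a=12/5 m (b=L-a=8/5):
  M_2 = 0  [x>a] = 0 kN·m
Load 3 — triangular load w₀=11 kN/m (0→w₀ over full span):
  M_3 = w₀Lx/2 - w₀L²/3 - w₀x³/(6L) = 11·4·(16/5)/2 - 11·4²/3 - 11·(16/5)³/(6·4) = -1232/375 kN·m
Superposition: M = Σ M_i = -3512/375 kN·m ≈ -9.365333 kN·m

M(16/5) = -3512/375 kN·m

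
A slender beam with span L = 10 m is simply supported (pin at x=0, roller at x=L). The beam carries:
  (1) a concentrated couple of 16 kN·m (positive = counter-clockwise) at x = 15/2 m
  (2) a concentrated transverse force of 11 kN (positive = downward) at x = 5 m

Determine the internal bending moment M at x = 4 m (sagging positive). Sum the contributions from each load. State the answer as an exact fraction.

M(4) = 142/5 kN·m

Load 1 — applied couple M₀=16 kN·m at a=15/2 m (b=L-a=5/2):
  M_1 = M₀x/L  [x≤a] = 16·4/10 = 32/5 kN·m
Load 2 — point force P=11 kN at a=5 m (b=L-a=5):
  M_2 = Pbx/L  [x≤a] = 11·5·4/10 = 22 kN·m
Superposition: M = Σ M_i = 142/5 kN·m ≈ 28.400000 kN·m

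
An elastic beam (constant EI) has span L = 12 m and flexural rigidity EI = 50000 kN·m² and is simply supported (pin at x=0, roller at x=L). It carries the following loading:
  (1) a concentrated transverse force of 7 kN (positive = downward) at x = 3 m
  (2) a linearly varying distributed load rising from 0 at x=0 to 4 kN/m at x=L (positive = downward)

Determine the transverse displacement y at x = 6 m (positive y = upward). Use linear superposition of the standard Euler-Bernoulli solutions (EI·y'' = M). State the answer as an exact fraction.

y(6) = -2853/200000 m

Load 1 — point force P=7 kN at a=3 m (b=L-a=9):
  y_1 = -Pa(L-x)(2Lx-a²-x²)/(6LEI)  [x>a] = -7·3·(12-6)·(2·12·6-3²-6²)/(6·12·50000) = -693/200000 m
Load 2 — triangular load w₀=4 kN/m (0→w₀ over full span):
  y_2 = -w₀x(7L⁴-10L²x²+3x⁴)/(360LEI) = -4·6·(7·12⁴-10·12²·6²+3·6⁴)/(360·12·50000) = -27/2500 m
Superposition: y = Σ y_i = -2853/200000 m ≈ -0.014265 m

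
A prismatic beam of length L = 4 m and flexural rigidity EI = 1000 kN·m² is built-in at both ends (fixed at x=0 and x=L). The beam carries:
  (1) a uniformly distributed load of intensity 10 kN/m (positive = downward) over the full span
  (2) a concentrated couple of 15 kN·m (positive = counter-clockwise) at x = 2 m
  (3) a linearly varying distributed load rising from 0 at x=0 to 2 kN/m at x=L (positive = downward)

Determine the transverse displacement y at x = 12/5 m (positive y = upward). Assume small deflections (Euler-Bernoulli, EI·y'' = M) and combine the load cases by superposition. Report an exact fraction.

y(12/5) = -11373/1953125 m

Load 1 — uniform load w=10 kN/m over full span:
  y_1 = -wx²(L-x)²/(24EI) = -10·(12/5)²·(4-(12/5))²/(24·1000) = -96/15625 m
Load 2 — applied couple M₀=15 kN·m at a=2 m (b=L-a=2):
  y_2 = (R_Ax³/6 - M_Ax²/2 - M₀(x-a)²/2)/EI  [x>a] with R_A=45/8, M_A=15/4 = ((45/8)·(12/5)³/6 - (15/4)·(12/5)²/2 - 15·((12/5)-2)²/2)/1000 = 3/3125 m
Load 3 — triangular load w₀=2 kN/m (0→w₀ over full span):
  y_3 = -w₀x²(L-x)²(x+2L)/(120LEI) = -2·(12/5)²·(4-(12/5))²·((12/5)+2·4)/(120·4·1000) = -1248/1953125 m
Superposition: y = Σ y_i = -11373/1953125 m ≈ -0.005823 m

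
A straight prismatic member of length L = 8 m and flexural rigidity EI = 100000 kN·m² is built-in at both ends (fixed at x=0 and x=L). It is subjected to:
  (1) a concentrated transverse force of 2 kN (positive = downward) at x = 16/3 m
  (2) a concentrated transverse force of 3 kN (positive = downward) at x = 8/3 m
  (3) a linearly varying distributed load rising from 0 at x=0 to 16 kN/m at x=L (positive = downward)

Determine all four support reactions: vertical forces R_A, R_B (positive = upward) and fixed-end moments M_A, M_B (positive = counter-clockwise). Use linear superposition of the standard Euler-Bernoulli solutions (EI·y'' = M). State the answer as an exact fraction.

Load 1 — point force P=2 kN at a=16/3 m (b=L-a=8/3):
  R_A = Pb²(3a+b)/L³ = 2·(8/3)²·(3·(16/3)+(8/3))/8³ = 14/27 kN
  M_A = Pab²/L² = 2·(16/3)·(8/3)²/8² = 32/27 kN·m
  R_B = Pa²(a+3b)/L³ = 2·(16/3)²·((16/3)+3·(8/3))/8³ = 40/27 kN
  M_B = -Pa²b/L² = -2·(16/3)²·(8/3)/8² = -64/27 kN·m
Load 2 — point force P=3 kN at a=8/3 m (b=L-a=16/3):
  R_A = Pb²(3a+b)/L³ = 3·(16/3)²·(3·(8/3)+(16/3))/8³ = 20/9 kN
  M_A = Pab²/L² = 3·(8/3)·(16/3)²/8² = 32/9 kN·m
  R_B = Pa²(a+3b)/L³ = 3·(8/3)²·((8/3)+3·(16/3))/8³ = 7/9 kN
  M_B = -Pa²b/L² = -3·(8/3)²·(16/3)/8² = -16/9 kN·m
Load 3 — triangular load w₀=16 kN/m (0→w₀ over full span):
  R_A = 3w₀L/20 = 3·16·8/20 = 96/5 kN
  M_A = w₀L²/30 = 16·8²/30 = 512/15 kN·m
  R_B = 7w₀L/20 = 7·16·8/20 = 224/5 kN
  M_B = -w₀L²/20 = -16·8²/20 = -256/5 kN·m
Superposition: R_A = 2962/135 kN, M_A = 5248/135 kN·m, R_B = 6353/135 kN, M_B = -7472/135 kN·m

R_A = 2962/135 kN, M_A = 5248/135 kN·m, R_B = 6353/135 kN, M_B = -7472/135 kN·m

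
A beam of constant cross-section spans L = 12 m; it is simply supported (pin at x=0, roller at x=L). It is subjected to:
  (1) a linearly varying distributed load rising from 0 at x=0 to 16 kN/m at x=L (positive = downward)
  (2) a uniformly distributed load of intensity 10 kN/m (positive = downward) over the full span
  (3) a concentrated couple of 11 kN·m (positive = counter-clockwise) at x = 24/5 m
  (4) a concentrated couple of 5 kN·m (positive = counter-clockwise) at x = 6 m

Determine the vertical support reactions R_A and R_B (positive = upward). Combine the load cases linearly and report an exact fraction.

Load 1 — triangular load w₀=16 kN/m (0→w₀ over full span):
  R_A = w₀L/6 = 16·12/6 = 32 kN
  R_B = w₀L/3 = 16·12/3 = 64 kN
Load 2 — uniform load w=10 kN/m over full span:
  R_A = wL/2 = 10·12/2 = 60 kN
  R_B = wL/2 = 10·12/2 = 60 kN
Load 3 — applied couple M₀=11 kN·m at a=24/5 m (b=L-a=36/5):
  R_A = M₀/L = 11/12 kN
  R_B = -M₀/L = -11/12 kN
Load 4 — applied couple M₀=5 kN·m at a=6 m (b=L-a=6):
  R_A = M₀/L = 5/12 kN
  R_B = -M₀/L = -5/12 kN
Superposition: R_A = 280/3 kN, R_B = 368/3 kN

R_A = 280/3 kN, R_B = 368/3 kN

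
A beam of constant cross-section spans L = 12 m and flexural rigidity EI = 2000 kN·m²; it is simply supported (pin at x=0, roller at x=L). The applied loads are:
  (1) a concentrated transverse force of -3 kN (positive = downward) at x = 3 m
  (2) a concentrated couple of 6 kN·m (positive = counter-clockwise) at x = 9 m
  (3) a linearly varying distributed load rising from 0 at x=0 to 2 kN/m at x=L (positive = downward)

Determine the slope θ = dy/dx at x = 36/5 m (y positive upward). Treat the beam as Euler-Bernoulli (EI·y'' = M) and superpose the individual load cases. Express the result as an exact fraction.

θ(36/5) = 63963/10000000 rad

Load 1 — point force P=-3 kN at a=3 m (b=L-a=9):
  θ_1 = -Pa(2L²-6Lx+3x²+a²)/(6LEI)  [x>a] = -(-3)·3·(2·12²-6·12·(36/5)+3·(36/5)²+3²)/(6·12·2000) = -1647/400000 rad
Load 2 — applied couple M₀=6 kN·m at a=9 m (b=L-a=3):
  θ_2 = (M₀x²/(2L)+C₁)/EI  [x≤a] with C₁=M₀(3b²-L²)/(6L)=-39/4 = (6·(36/5)²/(2·12)+(-39/4))/2000 = 321/200000 rad
Load 3 — triangular load w₀=2 kN/m (0→w₀ over full span):
  θ_3 = -w₀(7L⁴-30L²x²+15x⁴)/(360LEI) = -2·(7·12⁴-30·12²·(36/5)²+15·(36/5)⁴)/(360·12·2000) = 696/78125 rad
Superposition: θ = Σ θ_i = 63963/10000000 rad ≈ 0.006396 rad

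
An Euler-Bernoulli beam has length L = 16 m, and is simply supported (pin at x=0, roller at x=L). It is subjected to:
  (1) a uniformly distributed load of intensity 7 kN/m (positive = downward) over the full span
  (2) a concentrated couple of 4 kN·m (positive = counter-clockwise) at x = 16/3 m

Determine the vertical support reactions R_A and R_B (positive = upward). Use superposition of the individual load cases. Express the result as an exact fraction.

R_A = 225/4 kN, R_B = 223/4 kN

Load 1 — uniform load w=7 kN/m over full span:
  R_A = wL/2 = 7·16/2 = 56 kN
  R_B = wL/2 = 7·16/2 = 56 kN
Load 2 — applied couple M₀=4 kN·m at a=16/3 m (b=L-a=32/3):
  R_A = M₀/L = 4/16 = 1/4 kN
  R_B = -M₀/L = -4/16 = -1/4 kN
Superposition: R_A = 225/4 kN, R_B = 223/4 kN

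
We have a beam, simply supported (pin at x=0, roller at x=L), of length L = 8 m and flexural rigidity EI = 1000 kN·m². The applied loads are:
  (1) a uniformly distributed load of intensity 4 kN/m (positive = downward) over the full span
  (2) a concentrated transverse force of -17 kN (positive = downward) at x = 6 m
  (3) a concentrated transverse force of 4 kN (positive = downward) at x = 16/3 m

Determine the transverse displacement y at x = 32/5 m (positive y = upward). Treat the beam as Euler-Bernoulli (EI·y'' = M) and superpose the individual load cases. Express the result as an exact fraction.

Load 1 — uniform load w=4 kN/m over full span:
  y_1 = -wx(L³-2Lx²+x³)/(24EI) = -4·(32/5)·(8³-2·8·(32/5)²+(32/5)³)/(24·1000) = -29696/234375 m
Load 2 — point force P=-17 kN at a=6 m (b=L-a=2):
  y_2 = -Pa(L-x)(2Lx-a²-x²)/(6LEI)  [x>a] = -(-17)·6·(8-(32/5))·(2·8·(32/5)-6²-(32/5)²)/(6·8·1000) = 2703/31250 m
Load 3 — point force P=4 kN at a=16/3 m (b=L-a=8/3):
  y_3 = -Pa(L-x)(2Lx-a²-x²)/(6LEI)  [x>a] = -4·(16/3)·(8-(32/5))·(2·8·(32/5)-(16/3)²-(32/5)²)/(6·8·1000) = -29696/1265625 m
Superposition: y = Σ y_i = -805829/12656250 m ≈ -0.063670 m

y(32/5) = -805829/12656250 m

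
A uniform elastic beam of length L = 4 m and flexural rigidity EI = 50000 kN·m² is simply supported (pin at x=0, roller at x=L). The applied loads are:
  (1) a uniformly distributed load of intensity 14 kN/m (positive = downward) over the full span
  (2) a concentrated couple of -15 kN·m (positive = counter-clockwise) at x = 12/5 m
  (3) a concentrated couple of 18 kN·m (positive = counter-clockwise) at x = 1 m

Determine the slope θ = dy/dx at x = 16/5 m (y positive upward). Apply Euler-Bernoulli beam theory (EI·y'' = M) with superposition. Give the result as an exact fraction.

Load 1 — uniform load w=14 kN/m over full span:
  θ_1 = -w(L³-6Lx²+4x³)/(24EI) = -14·(4³-6·4·(16/5)²+4·(16/5)³)/(24·50000) = 231/390625 rad
Load 2 — applied couple M₀=-15 kN·m at a=12/5 m (b=L-a=8/5):
  θ_2 = (M₀x²/(2L)-M₀(x-a)+C₁)/EI  [x>a] with C₁=M₀(3b²-L²)/(6L)=26/5 = ((-15)·(16/5)²/(2·4)-(-15)·((16/5)-(12/5))+(26/5))/50000 = -1/25000 rad
Load 3 — applied couple M₀=18 kN·m at a=1 m (b=L-a=3):
  θ_3 = (M₀x²/(2L)-M₀(x-a)+C₁)/EI  [x>a] with C₁=M₀(3b²-L²)/(6L)=33/4 = (18·(16/5)²/(2·4)-18·((16/5)-1)+(33/4))/50000 = -831/5000000 rad
Superposition: θ = Σ θ_i = 9629/25000000 rad ≈ 0.000385 rad

θ(16/5) = 9629/25000000 rad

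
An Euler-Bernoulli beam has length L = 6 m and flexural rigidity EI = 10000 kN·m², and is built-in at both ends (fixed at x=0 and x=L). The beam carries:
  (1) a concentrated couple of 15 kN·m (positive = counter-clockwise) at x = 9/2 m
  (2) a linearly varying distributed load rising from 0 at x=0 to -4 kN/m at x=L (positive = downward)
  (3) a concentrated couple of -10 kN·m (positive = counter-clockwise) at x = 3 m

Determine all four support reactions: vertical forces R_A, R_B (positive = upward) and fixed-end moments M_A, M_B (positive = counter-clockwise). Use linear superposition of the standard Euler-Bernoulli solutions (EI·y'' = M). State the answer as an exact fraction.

Load 1 — applied couple M₀=15 kN·m at a=9/2 m (b=L-a=3/2):
  R_A = 6M₀ab/L³ = 6·15·(9/2)·(3/2)/6³ = 45/16 kN
  M_A = M₀b(2a-b)/L² = 15·(3/2)·(2·(9/2)-(3/2))/6² = 75/16 kN·m
  R_B = -6M₀ab/L³ = -6·15·(9/2)·(3/2)/6³ = -45/16 kN
  M_B = M₀a(2b-a)/L² = 15·(9/2)·(2·(3/2)-(9/2))/6² = -45/16 kN·m
Load 2 — triangular load w₀=-4 kN/m (0→w₀ over full span):
  R_A = 3w₀L/20 = 3·(-4)·6/20 = -18/5 kN
  M_A = w₀L²/30 = (-4)·6²/30 = -24/5 kN·m
  R_B = 7w₀L/20 = 7·(-4)·6/20 = -42/5 kN
  M_B = -w₀L²/20 = -(-4)·6²/20 = 36/5 kN·m
Load 3 — applied couple M₀=-10 kN·m at a=3 m (b=L-a=3):
  R_A = 6M₀ab/L³ = 6·(-10)·3·3/6³ = -5/2 kN
  M_A = M₀b(2a-b)/L² = (-10)·3·(2·3-3)/6² = -5/2 kN·m
  R_B = -6M₀ab/L³ = -6·(-10)·3·3/6³ = 5/2 kN
  M_B = M₀a(2b-a)/L² = (-10)·3·(2·3-3)/6² = -5/2 kN·m
Superposition: R_A = -263/80 kN, M_A = -209/80 kN·m, R_B = -697/80 kN, M_B = 151/80 kN·m

R_A = -263/80 kN, M_A = -209/80 kN·m, R_B = -697/80 kN, M_B = 151/80 kN·m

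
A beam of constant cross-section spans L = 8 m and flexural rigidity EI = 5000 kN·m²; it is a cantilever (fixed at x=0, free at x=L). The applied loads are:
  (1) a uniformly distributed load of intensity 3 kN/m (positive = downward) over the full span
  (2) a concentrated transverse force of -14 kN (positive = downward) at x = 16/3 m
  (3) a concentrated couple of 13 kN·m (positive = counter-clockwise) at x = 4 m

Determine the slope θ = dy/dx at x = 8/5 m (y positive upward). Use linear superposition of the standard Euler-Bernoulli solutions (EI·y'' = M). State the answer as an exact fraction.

Load 1 — uniform load w=3 kN/m over full span:
  θ_1 = -wx(x²-3Lx+3L²)/(6EI) = -3·(8/5)·((8/5)²-3·8·(8/5)+3·8²)/(6·5000) = -1952/78125 rad
Load 2 — point force P=-14 kN at a=16/3 m (b=L-a=8/3):
  θ_2 = -Px(2a-x)/(2EI)  [x≤a] = -(-14)·(8/5)·(2·(16/3)-(8/5))/(2·5000) = 952/46875 rad
Load 3 — applied couple M₀=13 kN·m at a=4 m (b=L-a=4):
  θ_3 = M₀x/EI  [x≤a] = 13·(8/5)/5000 = 13/3125 rad
Superposition: θ = Σ θ_i = -121/234375 rad ≈ -0.000516 rad

θ(8/5) = -121/234375 rad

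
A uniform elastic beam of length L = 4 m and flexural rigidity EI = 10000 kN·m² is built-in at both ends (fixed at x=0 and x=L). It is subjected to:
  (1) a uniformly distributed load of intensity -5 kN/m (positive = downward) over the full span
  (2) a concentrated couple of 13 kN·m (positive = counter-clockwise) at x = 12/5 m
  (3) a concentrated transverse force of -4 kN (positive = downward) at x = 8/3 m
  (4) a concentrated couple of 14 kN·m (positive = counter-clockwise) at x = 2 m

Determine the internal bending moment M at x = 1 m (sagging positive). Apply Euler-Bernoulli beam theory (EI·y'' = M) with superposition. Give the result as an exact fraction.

Load 1 — uniform load w=-5 kN/m over full span:
  M_1 = wLx/2 - wL²/12 - wx²/2 = (-5)·4·1/2 - (-5)·4²/12 - (-5)·1²/2 = -5/6 kN·m
Load 2 — applied couple M₀=13 kN·m at a=12/5 m (b=L-a=8/5):
  M_2 = R_Ax - M_A  [x≤a] with R_A=117/25, M_A=104/25 = (117/25)·1 - (104/25) = 13/25 kN·m
Load 3 — point force P=-4 kN at a=8/3 m (b=L-a=4/3):
  M_3 = Pb²(3a+b)x/L³ - Pab²/L²  [x≤a] = (-4)·(4/3)²·(3·(8/3)+(4/3))·1/4³ - (-4)·(8/3)·(4/3)²/4² = 4/27 kN·m
Load 4 — applied couple M₀=14 kN·m at a=2 m (b=L-a=2):
  M_4 = R_Ax - M_A  [x≤a] with R_A=21/4, M_A=7/2 = (21/4)·1 - (7/2) = 7/4 kN·m
Superposition: M = Σ M_i = 4279/2700 kN·m ≈ 1.584815 kN·m

M(1) = 4279/2700 kN·m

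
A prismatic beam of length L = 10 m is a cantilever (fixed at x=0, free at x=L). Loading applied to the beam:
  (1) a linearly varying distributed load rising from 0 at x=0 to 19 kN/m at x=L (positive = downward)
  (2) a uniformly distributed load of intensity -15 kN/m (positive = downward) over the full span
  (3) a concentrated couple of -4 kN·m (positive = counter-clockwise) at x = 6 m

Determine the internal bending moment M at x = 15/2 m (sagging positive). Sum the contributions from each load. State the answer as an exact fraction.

M(15/2) = -725/96 kN·m

Load 1 — triangular load w₀=19 kN/m (0→w₀ over full span):
  M_1 = w₀Lx/2 - w₀L²/3 - w₀x³/(6L) = 19·10·(15/2)/2 - 19·10²/3 - 19·(15/2)³/(6·10) = -5225/96 kN·m
Load 2 — uniform load w=-15 kN/m over full span:
  M_2 = -w(L-x)²/2 = -(-15)·(10-(15/2))²/2 = 375/8 kN·m
Load 3 — applied couple M₀=-4 kN·m at a=6 m (b=L-a=4):
  M_3 = 0  [x>a] = 0 kN·m
Superposition: M = Σ M_i = -725/96 kN·m ≈ -7.552083 kN·m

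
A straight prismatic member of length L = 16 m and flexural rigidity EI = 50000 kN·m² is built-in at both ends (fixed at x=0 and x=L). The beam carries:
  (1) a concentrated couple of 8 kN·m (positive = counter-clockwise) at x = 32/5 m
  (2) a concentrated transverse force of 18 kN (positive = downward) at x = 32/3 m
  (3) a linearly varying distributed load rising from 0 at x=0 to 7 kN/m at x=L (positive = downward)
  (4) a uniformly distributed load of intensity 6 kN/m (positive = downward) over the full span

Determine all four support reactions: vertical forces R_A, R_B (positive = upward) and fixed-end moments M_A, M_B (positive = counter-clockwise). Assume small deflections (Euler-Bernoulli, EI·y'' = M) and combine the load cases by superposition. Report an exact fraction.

Load 1 — applied couple M₀=8 kN·m at a=32/5 m (b=L-a=48/5):
  R_A = 6M₀ab/L³ = 6·8·(32/5)·(48/5)/16³ = 18/25 kN
  M_A = M₀b(2a-b)/L² = 8·(48/5)·(2·(32/5)-(48/5))/16² = 24/25 kN·m
  R_B = -6M₀ab/L³ = -6·8·(32/5)·(48/5)/16³ = -18/25 kN
  M_B = M₀a(2b-a)/L² = 8·(32/5)·(2·(48/5)-(32/5))/16² = 64/25 kN·m
Load 2 — point force P=18 kN at a=32/3 m (b=L-a=16/3):
  R_A = Pb²(3a+b)/L³ = 18·(16/3)²·(3·(32/3)+(16/3))/16³ = 14/3 kN
  M_A = Pab²/L² = 18·(32/3)·(16/3)²/16² = 64/3 kN·m
  R_B = Pa²(a+3b)/L³ = 18·(32/3)²·((32/3)+3·(16/3))/16³ = 40/3 kN
  M_B = -Pa²b/L² = -18·(32/3)²·(16/3)/16² = -128/3 kN·m
Load 3 — triangular load w₀=7 kN/m (0→w₀ over full span):
  R_A = 3w₀L/20 = 3·7·16/20 = 84/5 kN
  M_A = w₀L²/30 = 7·16²/30 = 896/15 kN·m
  R_B = 7w₀L/20 = 7·7·16/20 = 196/5 kN
  M_B = -w₀L²/20 = -7·16²/20 = -448/5 kN·m
Load 4 — uniform load w=6 kN/m over full span:
  R_A = wL/2 = 6·16/2 = 48 kN
  M_A = wL²/12 = 6·16²/12 = 128 kN·m
  R_B = wL/2 = 6·16/2 = 48 kN
  M_B = -wL²/12 = -6·16²/12 = -128 kN·m
Superposition: R_A = 5264/75 kN, M_A = 15752/75 kN·m, R_B = 7486/75 kN, M_B = -19328/75 kN·m

R_A = 5264/75 kN, M_A = 15752/75 kN·m, R_B = 7486/75 kN, M_B = -19328/75 kN·m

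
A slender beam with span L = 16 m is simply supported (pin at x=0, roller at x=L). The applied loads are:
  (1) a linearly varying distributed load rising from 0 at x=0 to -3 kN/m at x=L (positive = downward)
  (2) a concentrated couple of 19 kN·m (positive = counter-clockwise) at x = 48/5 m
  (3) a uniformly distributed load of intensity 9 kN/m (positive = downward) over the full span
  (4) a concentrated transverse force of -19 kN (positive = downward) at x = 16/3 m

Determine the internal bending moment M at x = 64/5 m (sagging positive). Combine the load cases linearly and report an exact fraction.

Load 1 — triangular load w₀=-3 kN/m (0→w₀ over full span):
  M_1 = w₀Lx/6 - w₀x³/(6L) = (-3)·16·(64/5)/6 - (-3)·(64/5)³/(6·16) = -4608/125 kN·m
Load 2 — applied couple M₀=19 kN·m at a=48/5 m (b=L-a=32/5):
  M_2 = M₀x/L - M₀  [x>a] = 19·(64/5)/16 - 19 = -19/5 kN·m
Load 3 — uniform load w=9 kN/m over full span:
  M_3 = wx(L-x)/2 = 9·(64/5)·(16-(64/5))/2 = 4608/25 kN·m
Load 4 — point force P=-19 kN at a=16/3 m (b=L-a=32/3):
  M_4 = Pa(L-x)/L  [x>a] = (-19)·(16/3)·(16-(64/5))/16 = -304/15 kN·m
Superposition: M = Σ M_i = 46271/375 kN·m ≈ 123.389333 kN·m

M(64/5) = 46271/375 kN·m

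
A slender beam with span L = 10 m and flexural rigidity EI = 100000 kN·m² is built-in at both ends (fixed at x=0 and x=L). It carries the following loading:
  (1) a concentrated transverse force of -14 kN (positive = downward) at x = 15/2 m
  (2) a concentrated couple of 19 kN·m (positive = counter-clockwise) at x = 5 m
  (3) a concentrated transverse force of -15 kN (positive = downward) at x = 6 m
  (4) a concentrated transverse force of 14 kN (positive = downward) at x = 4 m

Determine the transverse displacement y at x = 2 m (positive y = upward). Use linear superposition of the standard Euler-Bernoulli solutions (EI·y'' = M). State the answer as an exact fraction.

Load 1 — point force P=-14 kN at a=15/2 m (b=L-a=5/2):
  y_1 = -Pb²x²(3aL-(3a+b)x)/(6L³EI)  [x≤a] = -(-14)·(5/2)²·2²·(3·(15/2)·10-(3·(15/2)+(5/2))·2)/(6·10³·100000) = 49/480000 m
Load 2 — applied couple M₀=19 kN·m at a=5 m (b=L-a=5):
  y_2 = (R_Ax³/6 - M_Ax²/2)/EI  [x≤a] with R_A=57/20, M_A=19/4 = ((57/20)·2³/6 - (19/4)·2²/2)/100000 = -57/1000000 m
Load 3 — point force P=-15 kN at a=6 m (b=L-a=4):
  y_3 = -Pb²x²(3aL-(3a+b)x)/(6L³EI)  [x≤a] = -(-15)·4²·2²·(3·6·10-(3·6+4)·2)/(6·10³·100000) = 17/78125 m
Load 4 — point force P=14 kN at a=4 m (b=L-a=6):
  y_4 = -Pb²x²(3aL-(3a+b)x)/(6L³EI)  [x≤a] = -14·6²·2²·(3·4·10-(3·4+6)·2)/(6·10³·100000) = -441/1562500 m
Superposition: y = Σ y_i = -5867/300000000 m ≈ -0.000020 m

y(2) = -5867/300000000 m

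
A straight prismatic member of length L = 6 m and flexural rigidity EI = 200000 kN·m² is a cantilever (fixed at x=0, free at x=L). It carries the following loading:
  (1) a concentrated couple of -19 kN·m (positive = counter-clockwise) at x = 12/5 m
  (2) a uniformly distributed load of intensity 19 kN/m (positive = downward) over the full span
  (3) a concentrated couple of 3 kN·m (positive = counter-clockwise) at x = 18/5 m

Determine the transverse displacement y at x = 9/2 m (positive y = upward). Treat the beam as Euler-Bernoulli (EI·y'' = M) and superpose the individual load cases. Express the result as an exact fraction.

y(9/2) = -6967449/640000000 m

Load 1 — applied couple M₀=-19 kN·m at a=12/5 m (b=L-a=18/5):
  y_1 = M₀a(2x-a)/(2EI)  [x>a] = (-19)·(12/5)·(2·(9/2)-(12/5))/(2·200000) = -1881/2500000 m
Load 2 — uniform load w=19 kN/m over full span:
  y_2 = -wx²(x²-4Lx+6L²)/(24EI) = -19·(9/2)²·((9/2)²-4·6·(9/2)+6·6²)/(24·200000) = -263169/25600000 m
Load 3 — applied couple M₀=3 kN·m at a=18/5 m (b=L-a=12/5):
  y_3 = M₀a(2x-a)/(2EI)  [x>a] = 3·(18/5)·(2·(9/2)-(18/5))/(2·200000) = 729/5000000 m
Superposition: y = Σ y_i = -6967449/640000000 m ≈ -0.010887 m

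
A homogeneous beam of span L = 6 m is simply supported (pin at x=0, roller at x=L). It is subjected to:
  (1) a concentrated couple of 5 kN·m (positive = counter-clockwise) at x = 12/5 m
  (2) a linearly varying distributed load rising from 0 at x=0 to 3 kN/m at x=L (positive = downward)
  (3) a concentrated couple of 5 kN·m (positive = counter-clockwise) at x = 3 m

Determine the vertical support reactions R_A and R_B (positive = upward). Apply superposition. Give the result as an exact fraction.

Load 1 — applied couple M₀=5 kN·m at a=12/5 m (b=L-a=18/5):
  R_A = M₀/L = 5/6 kN
  R_B = -M₀/L = -5/6 kN
Load 2 — triangular load w₀=3 kN/m (0→w₀ over full span):
  R_A = w₀L/6 = 3·6/6 = 3 kN
  R_B = w₀L/3 = 3·6/3 = 6 kN
Load 3 — applied couple M₀=5 kN·m at a=3 m (b=L-a=3):
  R_A = M₀/L = 5/6 kN
  R_B = -M₀/L = -5/6 kN
Superposition: R_A = 14/3 kN, R_B = 13/3 kN

R_A = 14/3 kN, R_B = 13/3 kN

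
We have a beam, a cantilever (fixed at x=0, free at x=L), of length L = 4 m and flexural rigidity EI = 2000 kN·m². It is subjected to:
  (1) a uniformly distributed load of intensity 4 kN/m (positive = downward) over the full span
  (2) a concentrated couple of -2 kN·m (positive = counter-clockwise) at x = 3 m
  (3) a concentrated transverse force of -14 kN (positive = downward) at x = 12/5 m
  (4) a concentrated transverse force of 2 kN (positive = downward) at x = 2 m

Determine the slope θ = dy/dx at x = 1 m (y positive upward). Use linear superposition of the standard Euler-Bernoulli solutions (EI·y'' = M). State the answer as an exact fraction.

Load 1 — uniform load w=4 kN/m over full span:
  θ_1 = -wx(x²-3Lx+3L²)/(6EI) = -4·1·(1²-3·4·1+3·4²)/(6·2000) = -37/3000 rad
Load 2 — applied couple M₀=-2 kN·m at a=3 m (b=L-a=1):
  θ_2 = M₀x/EI  [x≤a] = (-2)·1/2000 = -1/1000 rad
Load 3 — point force P=-14 kN at a=12/5 m (b=L-a=8/5):
  θ_3 = -Px(2a-x)/(2EI)  [x≤a] = -(-14)·1·(2·(12/5)-1)/(2·2000) = 133/10000 rad
Load 4 — point force P=2 kN at a=2 m (b=L-a=2):
  θ_4 = -Px(2a-x)/(2EI)  [x≤a] = -2·1·(2·2-1)/(2·2000) = -3/2000 rad
Superposition: θ = Σ θ_i = -23/15000 rad ≈ -0.001533 rad

θ(1) = -23/15000 rad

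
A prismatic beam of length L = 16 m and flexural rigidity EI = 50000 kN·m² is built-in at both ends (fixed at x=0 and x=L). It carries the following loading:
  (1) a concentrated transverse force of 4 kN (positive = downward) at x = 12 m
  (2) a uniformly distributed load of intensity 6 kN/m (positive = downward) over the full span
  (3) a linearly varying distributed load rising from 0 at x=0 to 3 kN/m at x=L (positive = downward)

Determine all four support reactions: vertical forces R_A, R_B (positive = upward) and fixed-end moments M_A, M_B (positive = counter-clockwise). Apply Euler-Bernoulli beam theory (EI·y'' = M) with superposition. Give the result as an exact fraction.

Load 1 — point force P=4 kN at a=12 m (b=L-a=4):
  R_A = Pb²(3a+b)/L³ = 4·4²·(3·12+4)/16³ = 5/8 kN
  M_A = Pab²/L² = 4·12·4²/16² = 3 kN·m
  R_B = Pa²(a+3b)/L³ = 4·12²·(12+3·4)/16³ = 27/8 kN
  M_B = -Pa²b/L² = -4·12²·4/16² = -9 kN·m
Load 2 — uniform load w=6 kN/m over full span:
  R_A = wL/2 = 6·16/2 = 48 kN
  M_A = wL²/12 = 6·16²/12 = 128 kN·m
  R_B = wL/2 = 6·16/2 = 48 kN
  M_B = -wL²/12 = -6·16²/12 = -128 kN·m
Load 3 — triangular load w₀=3 kN/m (0→w₀ over full span):
  R_A = 3w₀L/20 = 3·3·16/20 = 36/5 kN
  M_A = w₀L²/30 = 3·16²/30 = 128/5 kN·m
  R_B = 7w₀L/20 = 7·3·16/20 = 84/5 kN
  M_B = -w₀L²/20 = -3·16²/20 = -192/5 kN·m
Superposition: R_A = 2233/40 kN, M_A = 783/5 kN·m, R_B = 2727/40 kN, M_B = -877/5 kN·m

R_A = 2233/40 kN, M_A = 783/5 kN·m, R_B = 2727/40 kN, M_B = -877/5 kN·m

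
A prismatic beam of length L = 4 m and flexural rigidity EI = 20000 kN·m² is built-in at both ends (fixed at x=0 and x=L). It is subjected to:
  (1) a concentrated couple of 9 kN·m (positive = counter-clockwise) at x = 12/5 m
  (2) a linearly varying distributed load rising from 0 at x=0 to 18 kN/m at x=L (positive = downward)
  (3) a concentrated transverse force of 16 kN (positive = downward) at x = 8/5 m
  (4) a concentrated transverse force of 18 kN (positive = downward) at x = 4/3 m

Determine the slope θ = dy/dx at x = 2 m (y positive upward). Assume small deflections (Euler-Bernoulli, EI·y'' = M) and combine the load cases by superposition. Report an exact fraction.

Load 1 — applied couple M₀=9 kN·m at a=12/5 m (b=L-a=8/5):
  θ_1 = (R_Ax²/2 - M_Ax)/EI  [x≤a] with R_A=81/25, M_A=72/25 = ((81/25)·2²/2 - (72/25)·2)/20000 = 9/250000 rad
Load 2 — triangular load w₀=18 kN/m (0→w₀ over full span):
  θ_2 = -w₀(2x(L-x)(L-2x)(x+2L)+x²(L-x)²)/(120LEI) = -18·(2·2·(4-2)·(4-2·2)·(2+2·4)+2²·(4-2)²)/(120·4·20000) = -3/100000 rad
Load 3 — point force P=16 kN at a=8/5 m (b=L-a=12/5):
  θ_3 = Pa²(L-x)(2bL-(3b+a)(L-x))/(2L³EI)  [x>a] = 16·(8/5)²·(4-2)·(2·(12/5)·4-(3·(12/5)+(8/5))·(4-2))/(2·4³·20000) = 4/78125 rad
Load 4 — point force P=18 kN at a=4/3 m (b=L-a=8/3):
  θ_4 = Pa²(L-x)(2bL-(3b+a)(L-x))/(2L³EI)  [x>a] = 18·(4/3)²·(4-2)·(2·(8/3)·4-(3·(8/3)+(4/3))·(4-2))/(2·4³·20000) = 1/15000 rad
Superposition: θ = Σ θ_i = 929/7500000 rad ≈ 0.000124 rad

θ(2) = 929/7500000 rad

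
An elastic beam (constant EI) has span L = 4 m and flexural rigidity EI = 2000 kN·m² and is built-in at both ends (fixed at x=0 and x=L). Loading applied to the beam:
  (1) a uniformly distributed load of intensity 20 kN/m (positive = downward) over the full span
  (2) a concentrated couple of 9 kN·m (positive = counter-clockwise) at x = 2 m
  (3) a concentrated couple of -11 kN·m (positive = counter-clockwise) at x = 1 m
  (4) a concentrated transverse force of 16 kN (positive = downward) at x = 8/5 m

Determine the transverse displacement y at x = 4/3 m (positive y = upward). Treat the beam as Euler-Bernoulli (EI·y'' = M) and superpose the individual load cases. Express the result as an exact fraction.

y(4/3) = -134729/15187500 m

Load 1 — uniform load w=20 kN/m over full span:
  y_1 = -wx²(L-x)²/(24EI) = -20·(4/3)²·(4-(4/3))²/(24·2000) = -32/6075 m
Load 2 — applied couple M₀=9 kN·m at a=2 m (b=L-a=2):
  y_2 = (R_Ax³/6 - M_Ax²/2)/EI  [x≤a] with R_A=27/8, M_A=9/4 = ((27/8)·(4/3)³/6 - (9/4)·(4/3)²/2)/2000 = -1/3000 m
Load 3 — applied couple M₀=-11 kN·m at a=1 m (b=L-a=3):
  y_3 = (R_Ax³/6 - M_Ax²/2 - M₀(x-a)²/2)/EI  [x>a] with R_A=-99/32, M_A=33/16 = ((-99/32)·(4/3)³/6 - (33/16)·(4/3)²/2 - (-11)·((4/3)-1)²/2)/2000 = -11/9000 m
Load 4 — point force P=16 kN at a=8/5 m (b=L-a=12/5):
  y_4 = -Pb²x²(3aL-(3a+b)x)/(6L³EI)  [x≤a] = -16·(12/5)²·(4/3)²·(3·(8/5)·4-(3·(8/5)+(12/5))·(4/3))/(6·4³·2000) = -32/15625 m
Superposition: y = Σ y_i = -134729/15187500 m ≈ -0.008871 m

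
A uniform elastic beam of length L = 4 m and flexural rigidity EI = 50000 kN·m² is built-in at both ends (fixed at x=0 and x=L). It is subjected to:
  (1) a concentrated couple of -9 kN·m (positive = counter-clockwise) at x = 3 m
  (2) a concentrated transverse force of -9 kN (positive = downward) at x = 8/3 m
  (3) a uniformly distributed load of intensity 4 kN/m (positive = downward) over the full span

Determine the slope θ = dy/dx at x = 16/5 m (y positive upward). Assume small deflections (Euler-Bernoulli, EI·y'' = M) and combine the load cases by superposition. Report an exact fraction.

Load 1 — applied couple M₀=-9 kN·m at a=3 m (b=L-a=1):
  θ_1 = (R_Ax²/2 - M_Ax - M₀(x-a))/EI  [x>a] with R_A=-81/32, M_A=-45/16 = ((-81/32)·(16/5)²/2 - (-45/16)·(16/5) - (-9)·((16/5)-3))/50000 = -27/625000 rad
Load 2 — point force P=-9 kN at a=8/3 m (b=L-a=4/3):
  θ_2 = Pa²(L-x)(2bL-(3b+a)(L-x))/(2L³EI)  [x>a] = (-9)·(8/3)²·(4-(16/5))·(2·(4/3)·4-(3·(4/3)+(8/3))·(4-(16/5)))/(2·4³·50000) = -2/46875 rad
Load 3 — uniform load w=4 kN/m over full span:
  θ_3 = -wx(L-x)(L-2x)/(12EI) = -4·(16/5)·(4-(16/5))·(4-2·(16/5))/(12·50000) = 16/390625 rad
Superposition: θ = Σ θ_i = -421/9375000 rad ≈ -0.000045 rad

θ(16/5) = -421/9375000 rad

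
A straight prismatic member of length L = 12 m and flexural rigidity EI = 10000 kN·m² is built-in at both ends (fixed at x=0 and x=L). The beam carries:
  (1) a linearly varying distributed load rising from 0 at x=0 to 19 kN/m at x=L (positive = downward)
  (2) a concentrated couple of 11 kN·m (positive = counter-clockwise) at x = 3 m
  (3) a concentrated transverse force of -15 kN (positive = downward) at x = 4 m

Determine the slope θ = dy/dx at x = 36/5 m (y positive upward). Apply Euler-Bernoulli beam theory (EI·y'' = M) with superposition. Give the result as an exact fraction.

Load 1 — triangular load w₀=19 kN/m (0→w₀ over full span):
  θ_1 = -w₀(2x(L-x)(L-2x)(x+2L)+x²(L-x)²)/(120LEI) = -19·(2·(36/5)·(12-(36/5))·(12-2·(36/5))·((36/5)+2·12)+(36/5)²·(12-(36/5))²)/(120·12·10000) = 2052/390625 rad
Load 2 — applied couple M₀=11 kN·m at a=3 m (b=L-a=9):
  θ_2 = (R_Ax²/2 - M_Ax - M₀(x-a))/EI  [x>a] with R_A=33/32, M_A=-33/16 = ((33/32)·(36/5)²/2 - (-33/16)·(36/5) - 11·((36/5)-3))/10000 = -231/500000 rad
Load 3 — point force P=-15 kN at a=4 m (b=L-a=8):
  θ_3 = Pa²(L-x)(2bL-(3b+a)(L-x))/(2L³EI)  [x>a] = (-15)·4²·(12-(36/5))·(2·8·12-(3·8+4)·(12-(36/5)))/(2·12³·10000) = -6/3125 rad
Superposition: θ = Σ θ_i = 35889/12500000 rad ≈ 0.002871 rad

θ(36/5) = 35889/12500000 rad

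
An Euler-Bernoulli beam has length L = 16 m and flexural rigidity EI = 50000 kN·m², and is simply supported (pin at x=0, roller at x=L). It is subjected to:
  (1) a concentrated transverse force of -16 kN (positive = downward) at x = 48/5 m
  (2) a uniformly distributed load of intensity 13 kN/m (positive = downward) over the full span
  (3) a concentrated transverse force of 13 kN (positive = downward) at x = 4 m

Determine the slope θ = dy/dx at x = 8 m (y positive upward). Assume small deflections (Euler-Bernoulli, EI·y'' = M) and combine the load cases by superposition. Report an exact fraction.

θ(8) = 3161/3125000 rad

Load 1 — point force P=-16 kN at a=48/5 m (b=L-a=32/5):
  θ_1 = -Pb(L²-b²-3x²)/(6LEI)  [x≤a] = -(-16)·(32/5)·(16²-(32/5)²-3·8²)/(6·16·50000) = 192/390625 rad
Load 2 — uniform load w=13 kN/m over full span:
  θ_2 = -w(L³-6Lx²+4x³)/(24EI) = -13·(16³-6·16·8²+4·8³)/(24·50000) = 0 rad
Load 3 — point force P=13 kN at a=4 m (b=L-a=12):
  θ_3 = -Pa(2L²-6Lx+3x²+a²)/(6LEI)  [x>a] = -13·4·(2·16²-6·16·8+3·8²+4²)/(6·16·50000) = 13/25000 rad
Superposition: θ = Σ θ_i = 3161/3125000 rad ≈ 0.001012 rad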